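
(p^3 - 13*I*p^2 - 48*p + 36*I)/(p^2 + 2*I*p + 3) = (p^2 - 12*I*p - 36)/(p + 3*I)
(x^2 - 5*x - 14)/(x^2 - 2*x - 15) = (-x^2 + 5*x + 14)/(-x^2 + 2*x + 15)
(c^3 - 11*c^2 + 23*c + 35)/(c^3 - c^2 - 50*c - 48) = (c^2 - 12*c + 35)/(c^2 - 2*c - 48)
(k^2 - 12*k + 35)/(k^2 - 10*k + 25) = (k - 7)/(k - 5)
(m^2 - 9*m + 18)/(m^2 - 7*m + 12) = (m - 6)/(m - 4)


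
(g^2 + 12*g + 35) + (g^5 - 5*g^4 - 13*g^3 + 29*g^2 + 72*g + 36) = g^5 - 5*g^4 - 13*g^3 + 30*g^2 + 84*g + 71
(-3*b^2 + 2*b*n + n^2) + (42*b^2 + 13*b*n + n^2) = 39*b^2 + 15*b*n + 2*n^2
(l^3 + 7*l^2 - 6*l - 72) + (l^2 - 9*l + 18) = l^3 + 8*l^2 - 15*l - 54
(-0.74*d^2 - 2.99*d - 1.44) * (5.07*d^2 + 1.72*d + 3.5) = -3.7518*d^4 - 16.4321*d^3 - 15.0336*d^2 - 12.9418*d - 5.04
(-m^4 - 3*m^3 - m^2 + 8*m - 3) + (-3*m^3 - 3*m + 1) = -m^4 - 6*m^3 - m^2 + 5*m - 2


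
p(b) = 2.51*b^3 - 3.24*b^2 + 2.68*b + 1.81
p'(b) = 7.53*b^2 - 6.48*b + 2.68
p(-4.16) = -246.11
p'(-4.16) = 159.95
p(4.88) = 229.43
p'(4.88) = 150.38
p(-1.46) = -16.82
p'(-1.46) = 28.19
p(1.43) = 6.36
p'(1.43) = 8.81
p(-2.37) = -56.15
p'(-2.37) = 60.33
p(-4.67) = -337.00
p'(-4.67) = 197.16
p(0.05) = 1.94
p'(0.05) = 2.37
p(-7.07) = -1066.11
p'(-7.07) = 424.88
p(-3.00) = -103.16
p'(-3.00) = 89.89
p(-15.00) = -9238.64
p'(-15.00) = 1794.13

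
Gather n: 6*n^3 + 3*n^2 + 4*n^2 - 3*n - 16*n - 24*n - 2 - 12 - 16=6*n^3 + 7*n^2 - 43*n - 30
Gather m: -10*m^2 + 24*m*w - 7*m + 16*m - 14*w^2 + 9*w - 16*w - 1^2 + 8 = -10*m^2 + m*(24*w + 9) - 14*w^2 - 7*w + 7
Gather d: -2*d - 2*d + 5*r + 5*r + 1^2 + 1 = -4*d + 10*r + 2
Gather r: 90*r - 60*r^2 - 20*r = -60*r^2 + 70*r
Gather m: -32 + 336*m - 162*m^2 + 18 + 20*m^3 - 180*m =20*m^3 - 162*m^2 + 156*m - 14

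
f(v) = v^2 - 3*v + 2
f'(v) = 2*v - 3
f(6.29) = 22.69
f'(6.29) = 9.58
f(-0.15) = 2.47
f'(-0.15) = -3.30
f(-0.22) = 2.71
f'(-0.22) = -3.44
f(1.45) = -0.25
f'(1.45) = -0.10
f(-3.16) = 21.47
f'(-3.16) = -9.32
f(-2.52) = 15.91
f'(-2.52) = -8.04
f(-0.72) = 4.68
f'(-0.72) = -4.44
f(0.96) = 0.04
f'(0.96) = -1.08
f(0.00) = 2.00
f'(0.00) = -3.00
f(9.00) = 56.00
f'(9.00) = 15.00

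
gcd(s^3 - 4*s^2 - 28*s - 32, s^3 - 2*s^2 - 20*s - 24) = s^2 + 4*s + 4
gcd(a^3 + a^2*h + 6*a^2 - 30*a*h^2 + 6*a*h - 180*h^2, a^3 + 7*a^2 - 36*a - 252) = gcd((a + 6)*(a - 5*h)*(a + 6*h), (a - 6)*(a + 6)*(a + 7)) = a + 6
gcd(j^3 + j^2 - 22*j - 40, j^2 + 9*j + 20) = j + 4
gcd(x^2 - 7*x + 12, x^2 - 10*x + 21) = x - 3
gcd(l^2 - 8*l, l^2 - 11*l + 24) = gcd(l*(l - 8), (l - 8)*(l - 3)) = l - 8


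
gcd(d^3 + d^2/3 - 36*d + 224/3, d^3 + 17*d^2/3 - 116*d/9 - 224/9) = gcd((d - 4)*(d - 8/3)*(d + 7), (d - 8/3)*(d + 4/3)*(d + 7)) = d^2 + 13*d/3 - 56/3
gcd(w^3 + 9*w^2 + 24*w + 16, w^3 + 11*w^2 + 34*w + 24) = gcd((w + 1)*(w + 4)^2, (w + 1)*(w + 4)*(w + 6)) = w^2 + 5*w + 4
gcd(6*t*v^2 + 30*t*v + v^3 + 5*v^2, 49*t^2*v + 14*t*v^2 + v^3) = v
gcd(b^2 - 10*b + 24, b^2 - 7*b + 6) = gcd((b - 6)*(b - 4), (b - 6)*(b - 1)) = b - 6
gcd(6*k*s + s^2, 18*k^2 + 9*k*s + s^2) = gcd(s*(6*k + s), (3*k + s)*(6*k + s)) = 6*k + s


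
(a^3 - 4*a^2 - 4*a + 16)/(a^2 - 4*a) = a - 4/a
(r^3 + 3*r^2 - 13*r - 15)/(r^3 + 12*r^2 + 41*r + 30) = (r - 3)/(r + 6)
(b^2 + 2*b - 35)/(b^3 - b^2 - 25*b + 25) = (b + 7)/(b^2 + 4*b - 5)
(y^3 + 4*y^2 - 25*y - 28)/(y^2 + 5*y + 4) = (y^2 + 3*y - 28)/(y + 4)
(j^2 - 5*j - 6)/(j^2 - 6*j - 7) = (j - 6)/(j - 7)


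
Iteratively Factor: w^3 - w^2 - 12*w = (w + 3)*(w^2 - 4*w) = w*(w + 3)*(w - 4)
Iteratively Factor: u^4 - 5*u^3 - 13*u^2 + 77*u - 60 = (u + 4)*(u^3 - 9*u^2 + 23*u - 15) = (u - 1)*(u + 4)*(u^2 - 8*u + 15) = (u - 3)*(u - 1)*(u + 4)*(u - 5)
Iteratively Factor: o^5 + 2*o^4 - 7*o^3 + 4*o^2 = (o - 1)*(o^4 + 3*o^3 - 4*o^2) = o*(o - 1)*(o^3 + 3*o^2 - 4*o) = o*(o - 1)^2*(o^2 + 4*o) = o^2*(o - 1)^2*(o + 4)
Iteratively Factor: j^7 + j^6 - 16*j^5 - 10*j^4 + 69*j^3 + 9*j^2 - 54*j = (j - 3)*(j^6 + 4*j^5 - 4*j^4 - 22*j^3 + 3*j^2 + 18*j) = j*(j - 3)*(j^5 + 4*j^4 - 4*j^3 - 22*j^2 + 3*j + 18) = j*(j - 3)*(j - 1)*(j^4 + 5*j^3 + j^2 - 21*j - 18) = j*(j - 3)*(j - 1)*(j + 3)*(j^3 + 2*j^2 - 5*j - 6) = j*(j - 3)*(j - 1)*(j + 3)^2*(j^2 - j - 2) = j*(j - 3)*(j - 1)*(j + 1)*(j + 3)^2*(j - 2)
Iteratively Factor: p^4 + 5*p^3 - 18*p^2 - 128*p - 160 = (p - 5)*(p^3 + 10*p^2 + 32*p + 32) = (p - 5)*(p + 2)*(p^2 + 8*p + 16) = (p - 5)*(p + 2)*(p + 4)*(p + 4)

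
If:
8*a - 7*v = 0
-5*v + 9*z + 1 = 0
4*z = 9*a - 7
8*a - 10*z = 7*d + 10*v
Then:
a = 413/407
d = -326/259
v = 472/407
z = 217/407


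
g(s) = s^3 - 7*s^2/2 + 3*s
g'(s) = 3*s^2 - 7*s + 3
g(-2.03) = -28.88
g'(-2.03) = 29.57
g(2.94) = 3.98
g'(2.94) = 8.35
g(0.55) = 0.76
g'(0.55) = 0.06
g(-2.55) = -46.99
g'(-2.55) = 40.36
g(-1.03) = -7.90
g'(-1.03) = 13.39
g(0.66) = 0.74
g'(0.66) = -0.31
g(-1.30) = -12.01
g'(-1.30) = 17.17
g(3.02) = 4.68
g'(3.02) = 9.22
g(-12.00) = -2268.00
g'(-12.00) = 519.00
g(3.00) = 4.50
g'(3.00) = 9.00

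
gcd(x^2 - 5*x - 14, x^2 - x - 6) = x + 2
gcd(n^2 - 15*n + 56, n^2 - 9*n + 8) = n - 8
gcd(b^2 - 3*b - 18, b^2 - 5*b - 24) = b + 3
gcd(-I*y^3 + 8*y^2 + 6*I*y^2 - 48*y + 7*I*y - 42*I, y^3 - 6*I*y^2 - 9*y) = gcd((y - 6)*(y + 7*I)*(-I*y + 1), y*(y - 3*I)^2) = 1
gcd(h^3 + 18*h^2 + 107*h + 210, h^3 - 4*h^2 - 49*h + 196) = h + 7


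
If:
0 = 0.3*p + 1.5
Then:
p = -5.00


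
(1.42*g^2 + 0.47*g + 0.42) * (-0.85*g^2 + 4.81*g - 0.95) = -1.207*g^4 + 6.4307*g^3 + 0.5547*g^2 + 1.5737*g - 0.399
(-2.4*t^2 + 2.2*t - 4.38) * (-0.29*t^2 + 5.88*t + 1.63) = 0.696*t^4 - 14.75*t^3 + 10.2942*t^2 - 22.1684*t - 7.1394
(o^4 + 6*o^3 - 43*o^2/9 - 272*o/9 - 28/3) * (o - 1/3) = o^5 + 17*o^4/3 - 61*o^3/9 - 773*o^2/27 + 20*o/27 + 28/9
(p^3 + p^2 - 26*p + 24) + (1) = p^3 + p^2 - 26*p + 25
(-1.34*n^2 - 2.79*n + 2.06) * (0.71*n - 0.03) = -0.9514*n^3 - 1.9407*n^2 + 1.5463*n - 0.0618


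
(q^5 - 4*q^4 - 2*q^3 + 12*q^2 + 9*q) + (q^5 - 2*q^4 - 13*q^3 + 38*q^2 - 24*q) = 2*q^5 - 6*q^4 - 15*q^3 + 50*q^2 - 15*q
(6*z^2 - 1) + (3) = 6*z^2 + 2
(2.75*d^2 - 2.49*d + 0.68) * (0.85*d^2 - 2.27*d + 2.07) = 2.3375*d^4 - 8.359*d^3 + 11.9228*d^2 - 6.6979*d + 1.4076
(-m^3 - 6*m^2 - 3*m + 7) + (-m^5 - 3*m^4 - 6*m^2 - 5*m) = -m^5 - 3*m^4 - m^3 - 12*m^2 - 8*m + 7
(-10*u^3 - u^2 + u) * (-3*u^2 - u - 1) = 30*u^5 + 13*u^4 + 8*u^3 - u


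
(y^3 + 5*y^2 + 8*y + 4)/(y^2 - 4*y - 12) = (y^2 + 3*y + 2)/(y - 6)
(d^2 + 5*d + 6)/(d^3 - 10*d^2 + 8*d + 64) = (d + 3)/(d^2 - 12*d + 32)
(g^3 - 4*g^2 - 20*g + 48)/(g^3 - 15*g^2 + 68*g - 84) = (g + 4)/(g - 7)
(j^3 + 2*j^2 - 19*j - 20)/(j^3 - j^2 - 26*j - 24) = (j^2 + j - 20)/(j^2 - 2*j - 24)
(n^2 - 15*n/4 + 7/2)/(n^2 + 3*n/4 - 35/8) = 2*(n - 2)/(2*n + 5)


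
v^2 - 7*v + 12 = (v - 4)*(v - 3)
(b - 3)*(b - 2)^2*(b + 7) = b^4 - 33*b^2 + 100*b - 84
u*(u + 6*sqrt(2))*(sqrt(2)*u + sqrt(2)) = sqrt(2)*u^3 + sqrt(2)*u^2 + 12*u^2 + 12*u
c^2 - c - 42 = (c - 7)*(c + 6)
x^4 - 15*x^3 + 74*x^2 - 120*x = x*(x - 6)*(x - 5)*(x - 4)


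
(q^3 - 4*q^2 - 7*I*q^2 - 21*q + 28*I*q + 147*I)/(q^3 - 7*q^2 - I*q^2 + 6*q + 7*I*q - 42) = (q^2 + q*(3 - 7*I) - 21*I)/(q^2 - I*q + 6)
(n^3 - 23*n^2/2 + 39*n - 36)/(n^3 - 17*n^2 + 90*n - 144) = (n^2 - 11*n/2 + 6)/(n^2 - 11*n + 24)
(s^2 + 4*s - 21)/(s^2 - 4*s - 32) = (-s^2 - 4*s + 21)/(-s^2 + 4*s + 32)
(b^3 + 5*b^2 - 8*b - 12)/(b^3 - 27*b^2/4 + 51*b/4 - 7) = 4*(b^3 + 5*b^2 - 8*b - 12)/(4*b^3 - 27*b^2 + 51*b - 28)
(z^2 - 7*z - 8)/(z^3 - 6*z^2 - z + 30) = (z^2 - 7*z - 8)/(z^3 - 6*z^2 - z + 30)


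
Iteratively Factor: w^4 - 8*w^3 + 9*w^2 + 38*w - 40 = (w - 1)*(w^3 - 7*w^2 + 2*w + 40) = (w - 1)*(w + 2)*(w^2 - 9*w + 20) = (w - 4)*(w - 1)*(w + 2)*(w - 5)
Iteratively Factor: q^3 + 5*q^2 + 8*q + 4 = (q + 2)*(q^2 + 3*q + 2) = (q + 1)*(q + 2)*(q + 2)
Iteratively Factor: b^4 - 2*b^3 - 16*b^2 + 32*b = (b - 2)*(b^3 - 16*b) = (b - 4)*(b - 2)*(b^2 + 4*b) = b*(b - 4)*(b - 2)*(b + 4)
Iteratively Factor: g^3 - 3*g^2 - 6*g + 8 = (g - 4)*(g^2 + g - 2) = (g - 4)*(g + 2)*(g - 1)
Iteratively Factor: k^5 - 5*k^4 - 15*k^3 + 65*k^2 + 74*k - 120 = (k - 5)*(k^4 - 15*k^2 - 10*k + 24) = (k - 5)*(k - 4)*(k^3 + 4*k^2 + k - 6) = (k - 5)*(k - 4)*(k - 1)*(k^2 + 5*k + 6) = (k - 5)*(k - 4)*(k - 1)*(k + 2)*(k + 3)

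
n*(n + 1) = n^2 + n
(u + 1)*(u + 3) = u^2 + 4*u + 3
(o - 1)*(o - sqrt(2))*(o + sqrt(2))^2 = o^4 - o^3 + sqrt(2)*o^3 - 2*o^2 - sqrt(2)*o^2 - 2*sqrt(2)*o + 2*o + 2*sqrt(2)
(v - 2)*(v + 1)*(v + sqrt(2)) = v^3 - v^2 + sqrt(2)*v^2 - 2*v - sqrt(2)*v - 2*sqrt(2)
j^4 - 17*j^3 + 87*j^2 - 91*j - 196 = (j - 7)^2*(j - 4)*(j + 1)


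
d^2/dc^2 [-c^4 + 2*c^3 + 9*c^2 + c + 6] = -12*c^2 + 12*c + 18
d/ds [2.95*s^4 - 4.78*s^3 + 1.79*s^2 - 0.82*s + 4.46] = 11.8*s^3 - 14.34*s^2 + 3.58*s - 0.82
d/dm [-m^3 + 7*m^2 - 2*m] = -3*m^2 + 14*m - 2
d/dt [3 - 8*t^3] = -24*t^2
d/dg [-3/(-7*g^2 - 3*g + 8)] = 3*(-14*g - 3)/(7*g^2 + 3*g - 8)^2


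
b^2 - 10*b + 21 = (b - 7)*(b - 3)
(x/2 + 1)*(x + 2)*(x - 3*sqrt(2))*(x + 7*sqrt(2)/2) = x^4/2 + sqrt(2)*x^3/4 + 2*x^3 - 17*x^2/2 + sqrt(2)*x^2 - 42*x + sqrt(2)*x - 42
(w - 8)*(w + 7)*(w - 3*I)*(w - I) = w^4 - w^3 - 4*I*w^3 - 59*w^2 + 4*I*w^2 + 3*w + 224*I*w + 168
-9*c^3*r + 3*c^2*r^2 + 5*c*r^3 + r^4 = r*(-c + r)*(3*c + r)^2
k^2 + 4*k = k*(k + 4)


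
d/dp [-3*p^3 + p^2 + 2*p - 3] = -9*p^2 + 2*p + 2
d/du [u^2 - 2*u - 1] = 2*u - 2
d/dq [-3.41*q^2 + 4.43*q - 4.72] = 4.43 - 6.82*q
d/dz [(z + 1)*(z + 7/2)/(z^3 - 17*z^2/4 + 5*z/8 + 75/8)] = 16*(-4*z^4 - 36*z^3 + 37*z^2 + 194*z + 160)/(64*z^6 - 544*z^5 + 1236*z^4 + 860*z^3 - 5075*z^2 + 750*z + 5625)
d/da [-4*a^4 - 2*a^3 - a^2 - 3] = 2*a*(-8*a^2 - 3*a - 1)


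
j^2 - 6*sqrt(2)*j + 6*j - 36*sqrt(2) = (j + 6)*(j - 6*sqrt(2))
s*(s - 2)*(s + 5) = s^3 + 3*s^2 - 10*s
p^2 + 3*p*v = p*(p + 3*v)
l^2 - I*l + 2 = (l - 2*I)*(l + I)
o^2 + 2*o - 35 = (o - 5)*(o + 7)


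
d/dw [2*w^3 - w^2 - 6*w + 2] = 6*w^2 - 2*w - 6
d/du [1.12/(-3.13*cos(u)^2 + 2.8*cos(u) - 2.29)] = (3.136 - 7.0112*cos(u))*sin(u)/(3.13*cos(u)^2 - 2.8*cos(u) + 2.29)^2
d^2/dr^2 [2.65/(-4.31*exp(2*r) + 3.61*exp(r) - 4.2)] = (-2.65*(8.62*exp(r) - 3.61)*(17.24*exp(r) - 7.22)*exp(r) + (45.686*exp(r) - 9.5665)*(4.31*exp(2*r) - 3.61*exp(r) + 4.2))*exp(r)/(4.31*exp(2*r) - 3.61*exp(r) + 4.2)^3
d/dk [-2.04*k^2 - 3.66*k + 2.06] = -4.08*k - 3.66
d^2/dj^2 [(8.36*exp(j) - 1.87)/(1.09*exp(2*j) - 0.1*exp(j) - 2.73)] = (9.93251600000002*exp(4*j) - 7.975748*exp(3*j) + 149.872602*exp(2*j) - 24.559216*exp(j) + 62.816754)*exp(j)/(1.295029*exp(6*j) - 0.35643*exp(5*j) - 9.697839*exp(4*j) + 1.78442*exp(3*j) + 24.289083*exp(2*j) - 2.23587*exp(j) - 20.346417)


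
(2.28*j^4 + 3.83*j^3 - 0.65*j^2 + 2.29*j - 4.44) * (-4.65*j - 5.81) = -10.602*j^5 - 31.0563*j^4 - 19.2298*j^3 - 6.872*j^2 + 7.3411*j + 25.7964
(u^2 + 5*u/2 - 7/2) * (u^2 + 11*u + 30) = u^4 + 27*u^3/2 + 54*u^2 + 73*u/2 - 105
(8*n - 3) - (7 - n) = 9*n - 10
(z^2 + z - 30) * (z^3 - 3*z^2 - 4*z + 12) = z^5 - 2*z^4 - 37*z^3 + 98*z^2 + 132*z - 360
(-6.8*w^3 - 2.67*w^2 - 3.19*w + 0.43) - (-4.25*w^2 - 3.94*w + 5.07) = -6.8*w^3 + 1.58*w^2 + 0.75*w - 4.64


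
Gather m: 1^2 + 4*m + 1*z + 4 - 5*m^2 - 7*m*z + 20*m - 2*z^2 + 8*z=-5*m^2 + m*(24 - 7*z) - 2*z^2 + 9*z + 5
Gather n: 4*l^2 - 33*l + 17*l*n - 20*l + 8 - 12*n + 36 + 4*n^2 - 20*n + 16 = 4*l^2 - 53*l + 4*n^2 + n*(17*l - 32) + 60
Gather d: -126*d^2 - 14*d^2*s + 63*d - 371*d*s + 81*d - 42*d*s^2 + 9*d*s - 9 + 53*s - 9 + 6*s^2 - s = d^2*(-14*s - 126) + d*(-42*s^2 - 362*s + 144) + 6*s^2 + 52*s - 18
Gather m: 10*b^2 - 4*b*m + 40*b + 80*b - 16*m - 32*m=10*b^2 + 120*b + m*(-4*b - 48)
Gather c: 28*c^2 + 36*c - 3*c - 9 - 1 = 28*c^2 + 33*c - 10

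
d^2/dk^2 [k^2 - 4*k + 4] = 2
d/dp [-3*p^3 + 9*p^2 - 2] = 9*p*(2 - p)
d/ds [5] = 0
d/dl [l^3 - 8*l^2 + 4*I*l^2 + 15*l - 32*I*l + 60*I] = 3*l^2 + 8*l*(-2 + I) + 15 - 32*I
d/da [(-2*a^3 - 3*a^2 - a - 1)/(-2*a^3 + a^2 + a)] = (-8*a^4 - 8*a^3 - 8*a^2 + 2*a + 1)/(a^2*(4*a^4 - 4*a^3 - 3*a^2 + 2*a + 1))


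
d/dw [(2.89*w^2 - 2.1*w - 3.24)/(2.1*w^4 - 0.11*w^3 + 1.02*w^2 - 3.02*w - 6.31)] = (-12.138*w^5 + 13.5479*w^4 + 26.754*w^3 - 7.655*w^2 - 29.8622*w + 3.4662)/(4.41*w^8 - 0.462*w^7 + 4.2961*w^6 - 12.9084*w^5 - 24.7972*w^4 - 4.7726*w^3 - 3.752*w^2 + 38.1124*w + 39.8161)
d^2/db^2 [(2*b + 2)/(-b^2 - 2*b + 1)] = 4*(b + 1)*(3*b^2 + 6*b - 4*(b + 1)^2 - 3)/(b^2 + 2*b - 1)^3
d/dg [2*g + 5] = 2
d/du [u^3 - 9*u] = 3*u^2 - 9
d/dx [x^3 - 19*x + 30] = 3*x^2 - 19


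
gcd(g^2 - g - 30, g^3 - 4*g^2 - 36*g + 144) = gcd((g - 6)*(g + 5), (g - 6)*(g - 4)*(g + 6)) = g - 6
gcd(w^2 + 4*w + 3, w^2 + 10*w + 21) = w + 3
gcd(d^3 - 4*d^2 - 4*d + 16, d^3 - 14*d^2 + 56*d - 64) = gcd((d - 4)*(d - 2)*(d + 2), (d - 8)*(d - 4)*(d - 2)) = d^2 - 6*d + 8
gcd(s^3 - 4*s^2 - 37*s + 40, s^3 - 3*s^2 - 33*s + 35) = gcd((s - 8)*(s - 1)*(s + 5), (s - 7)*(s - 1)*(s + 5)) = s^2 + 4*s - 5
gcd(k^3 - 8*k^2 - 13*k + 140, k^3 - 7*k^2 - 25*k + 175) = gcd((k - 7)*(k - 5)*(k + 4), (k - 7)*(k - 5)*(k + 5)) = k^2 - 12*k + 35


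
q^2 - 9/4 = (q - 3/2)*(q + 3/2)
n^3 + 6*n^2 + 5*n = n*(n + 1)*(n + 5)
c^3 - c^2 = c^2*(c - 1)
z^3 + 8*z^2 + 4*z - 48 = (z - 2)*(z + 4)*(z + 6)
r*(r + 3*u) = r^2 + 3*r*u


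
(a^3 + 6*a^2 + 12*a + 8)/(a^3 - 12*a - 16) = (a + 2)/(a - 4)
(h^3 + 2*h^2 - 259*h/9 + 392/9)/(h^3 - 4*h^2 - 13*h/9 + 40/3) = (3*h^2 + 14*h - 49)/(3*h^2 - 4*h - 15)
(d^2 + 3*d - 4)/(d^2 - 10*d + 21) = (d^2 + 3*d - 4)/(d^2 - 10*d + 21)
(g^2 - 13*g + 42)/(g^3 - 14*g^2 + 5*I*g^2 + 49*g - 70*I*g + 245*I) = (g - 6)/(g^2 + g*(-7 + 5*I) - 35*I)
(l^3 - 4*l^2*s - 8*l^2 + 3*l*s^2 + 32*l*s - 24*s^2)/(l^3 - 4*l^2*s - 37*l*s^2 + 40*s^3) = (-l^2 + 3*l*s + 8*l - 24*s)/(-l^2 + 3*l*s + 40*s^2)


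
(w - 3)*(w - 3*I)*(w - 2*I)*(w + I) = w^4 - 3*w^3 - 4*I*w^3 - w^2 + 12*I*w^2 + 3*w - 6*I*w + 18*I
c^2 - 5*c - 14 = (c - 7)*(c + 2)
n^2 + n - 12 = (n - 3)*(n + 4)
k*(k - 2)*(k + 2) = k^3 - 4*k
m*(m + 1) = m^2 + m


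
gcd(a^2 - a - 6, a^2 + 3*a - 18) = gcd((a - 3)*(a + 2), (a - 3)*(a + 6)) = a - 3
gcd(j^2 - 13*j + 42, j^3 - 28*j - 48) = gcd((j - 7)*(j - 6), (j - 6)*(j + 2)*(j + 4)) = j - 6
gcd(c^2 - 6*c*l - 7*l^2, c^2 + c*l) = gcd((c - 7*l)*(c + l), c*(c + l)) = c + l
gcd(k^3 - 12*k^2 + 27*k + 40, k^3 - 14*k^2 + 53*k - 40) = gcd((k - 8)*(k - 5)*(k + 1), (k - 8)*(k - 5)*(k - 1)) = k^2 - 13*k + 40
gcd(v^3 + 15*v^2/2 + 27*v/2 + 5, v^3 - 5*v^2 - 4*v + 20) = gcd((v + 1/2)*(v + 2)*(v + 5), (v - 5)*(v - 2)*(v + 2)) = v + 2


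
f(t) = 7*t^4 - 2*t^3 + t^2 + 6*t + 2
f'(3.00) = 714.00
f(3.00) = 542.00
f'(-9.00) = -20910.00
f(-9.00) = 47414.00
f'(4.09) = 1829.51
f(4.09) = 1865.24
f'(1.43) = 78.47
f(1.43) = 36.05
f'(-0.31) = 3.97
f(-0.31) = 0.36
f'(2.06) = 229.43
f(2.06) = 127.18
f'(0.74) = 15.54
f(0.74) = 8.28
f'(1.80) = 153.46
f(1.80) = 77.86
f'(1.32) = 62.58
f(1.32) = 28.31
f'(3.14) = 819.98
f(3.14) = 649.26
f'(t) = 28*t^3 - 6*t^2 + 2*t + 6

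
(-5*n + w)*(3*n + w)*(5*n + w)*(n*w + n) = -75*n^4*w - 75*n^4 - 25*n^3*w^2 - 25*n^3*w + 3*n^2*w^3 + 3*n^2*w^2 + n*w^4 + n*w^3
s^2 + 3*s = s*(s + 3)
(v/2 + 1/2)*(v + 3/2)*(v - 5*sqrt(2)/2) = v^3/2 - 5*sqrt(2)*v^2/4 + 5*v^2/4 - 25*sqrt(2)*v/8 + 3*v/4 - 15*sqrt(2)/8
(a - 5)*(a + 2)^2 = a^3 - a^2 - 16*a - 20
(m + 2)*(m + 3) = m^2 + 5*m + 6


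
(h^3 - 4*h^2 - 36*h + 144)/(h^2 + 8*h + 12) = (h^2 - 10*h + 24)/(h + 2)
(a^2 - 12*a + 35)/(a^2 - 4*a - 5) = (a - 7)/(a + 1)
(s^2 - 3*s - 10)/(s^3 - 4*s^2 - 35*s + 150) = (s + 2)/(s^2 + s - 30)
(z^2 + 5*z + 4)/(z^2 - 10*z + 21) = (z^2 + 5*z + 4)/(z^2 - 10*z + 21)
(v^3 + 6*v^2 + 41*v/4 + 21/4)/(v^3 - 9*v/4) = (2*v^2 + 9*v + 7)/(v*(2*v - 3))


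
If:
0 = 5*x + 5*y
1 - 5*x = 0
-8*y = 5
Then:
No Solution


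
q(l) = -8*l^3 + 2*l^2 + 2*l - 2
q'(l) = -24*l^2 + 4*l + 2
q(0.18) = -1.62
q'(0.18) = 1.94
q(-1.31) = 16.80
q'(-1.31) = -44.43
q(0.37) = -1.39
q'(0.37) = 0.19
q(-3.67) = 413.04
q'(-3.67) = -335.93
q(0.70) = -2.36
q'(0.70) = -6.96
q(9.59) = -6854.68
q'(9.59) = -2166.87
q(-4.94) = 1001.36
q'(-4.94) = -603.45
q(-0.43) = -1.85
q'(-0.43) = -4.16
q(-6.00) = 1786.00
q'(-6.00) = -886.00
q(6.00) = -1646.00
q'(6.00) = -838.00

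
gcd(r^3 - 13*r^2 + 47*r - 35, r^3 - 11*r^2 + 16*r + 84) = r - 7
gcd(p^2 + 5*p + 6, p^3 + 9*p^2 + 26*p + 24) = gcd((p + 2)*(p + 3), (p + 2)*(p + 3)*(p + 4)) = p^2 + 5*p + 6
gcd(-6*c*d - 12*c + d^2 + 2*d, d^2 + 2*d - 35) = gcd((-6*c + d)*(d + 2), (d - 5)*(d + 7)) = 1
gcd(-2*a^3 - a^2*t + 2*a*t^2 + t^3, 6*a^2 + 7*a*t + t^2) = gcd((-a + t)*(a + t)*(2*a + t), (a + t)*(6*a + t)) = a + t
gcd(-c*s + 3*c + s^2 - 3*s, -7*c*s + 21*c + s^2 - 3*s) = s - 3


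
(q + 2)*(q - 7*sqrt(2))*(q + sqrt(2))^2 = q^4 - 5*sqrt(2)*q^3 + 2*q^3 - 26*q^2 - 10*sqrt(2)*q^2 - 52*q - 14*sqrt(2)*q - 28*sqrt(2)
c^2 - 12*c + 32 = (c - 8)*(c - 4)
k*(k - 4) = k^2 - 4*k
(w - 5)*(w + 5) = w^2 - 25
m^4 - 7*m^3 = m^3*(m - 7)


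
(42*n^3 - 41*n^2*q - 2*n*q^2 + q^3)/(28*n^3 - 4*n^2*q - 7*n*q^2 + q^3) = (-6*n^2 + 5*n*q + q^2)/(-4*n^2 + q^2)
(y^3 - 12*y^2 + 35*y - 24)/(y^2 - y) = y - 11 + 24/y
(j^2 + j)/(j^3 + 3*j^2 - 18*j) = (j + 1)/(j^2 + 3*j - 18)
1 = 1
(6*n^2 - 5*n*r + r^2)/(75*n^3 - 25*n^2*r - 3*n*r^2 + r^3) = (-2*n + r)/(-25*n^2 + r^2)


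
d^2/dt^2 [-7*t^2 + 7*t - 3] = -14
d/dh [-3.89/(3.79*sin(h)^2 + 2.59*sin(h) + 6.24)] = (29.4862*sin(h) + 10.0751)*cos(h)/(3.79*sin(h)^2 + 2.59*sin(h) + 6.24)^2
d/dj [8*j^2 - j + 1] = 16*j - 1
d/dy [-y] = -1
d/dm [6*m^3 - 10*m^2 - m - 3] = 18*m^2 - 20*m - 1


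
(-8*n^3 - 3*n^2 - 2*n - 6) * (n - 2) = -8*n^4 + 13*n^3 + 4*n^2 - 2*n + 12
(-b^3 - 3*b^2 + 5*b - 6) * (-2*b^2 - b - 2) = 2*b^5 + 7*b^4 - 5*b^3 + 13*b^2 - 4*b + 12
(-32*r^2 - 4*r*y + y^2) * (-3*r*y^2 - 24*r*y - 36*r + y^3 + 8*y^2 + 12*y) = 96*r^3*y^2 + 768*r^3*y + 1152*r^3 - 20*r^2*y^3 - 160*r^2*y^2 - 240*r^2*y - 7*r*y^4 - 56*r*y^3 - 84*r*y^2 + y^5 + 8*y^4 + 12*y^3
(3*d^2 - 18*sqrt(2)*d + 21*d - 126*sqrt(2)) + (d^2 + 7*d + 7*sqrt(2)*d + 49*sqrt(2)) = 4*d^2 - 11*sqrt(2)*d + 28*d - 77*sqrt(2)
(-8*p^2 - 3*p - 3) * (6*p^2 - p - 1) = -48*p^4 - 10*p^3 - 7*p^2 + 6*p + 3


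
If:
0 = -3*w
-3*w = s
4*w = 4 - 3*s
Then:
No Solution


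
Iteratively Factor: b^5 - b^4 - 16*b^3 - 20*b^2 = (b)*(b^4 - b^3 - 16*b^2 - 20*b) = b*(b - 5)*(b^3 + 4*b^2 + 4*b) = b^2*(b - 5)*(b^2 + 4*b + 4) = b^2*(b - 5)*(b + 2)*(b + 2)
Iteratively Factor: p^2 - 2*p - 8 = (p + 2)*(p - 4)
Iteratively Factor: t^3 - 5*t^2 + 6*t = (t)*(t^2 - 5*t + 6) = t*(t - 2)*(t - 3)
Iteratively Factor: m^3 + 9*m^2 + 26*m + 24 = (m + 3)*(m^2 + 6*m + 8) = (m + 3)*(m + 4)*(m + 2)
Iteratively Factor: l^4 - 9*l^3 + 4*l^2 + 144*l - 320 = (l - 4)*(l^3 - 5*l^2 - 16*l + 80) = (l - 4)^2*(l^2 - l - 20) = (l - 5)*(l - 4)^2*(l + 4)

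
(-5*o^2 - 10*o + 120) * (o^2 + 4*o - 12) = -5*o^4 - 30*o^3 + 140*o^2 + 600*o - 1440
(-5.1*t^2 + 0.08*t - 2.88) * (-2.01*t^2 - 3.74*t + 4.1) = 10.251*t^4 + 18.9132*t^3 - 15.4204*t^2 + 11.0992*t - 11.808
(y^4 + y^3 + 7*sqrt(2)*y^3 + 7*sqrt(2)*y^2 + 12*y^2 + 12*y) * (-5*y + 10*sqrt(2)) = -5*y^5 - 25*sqrt(2)*y^4 - 5*y^4 - 25*sqrt(2)*y^3 + 80*y^3 + 80*y^2 + 120*sqrt(2)*y^2 + 120*sqrt(2)*y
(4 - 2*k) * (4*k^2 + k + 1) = -8*k^3 + 14*k^2 + 2*k + 4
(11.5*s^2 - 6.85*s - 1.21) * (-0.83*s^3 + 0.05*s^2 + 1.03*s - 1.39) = -9.545*s^5 + 6.2605*s^4 + 12.5068*s^3 - 23.101*s^2 + 8.2752*s + 1.6819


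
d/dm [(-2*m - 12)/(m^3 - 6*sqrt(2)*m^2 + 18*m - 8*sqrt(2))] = 2*(-m^3 + 6*sqrt(2)*m^2 - 18*m + 3*(m + 6)*(m^2 - 4*sqrt(2)*m + 6) + 8*sqrt(2))/(m^3 - 6*sqrt(2)*m^2 + 18*m - 8*sqrt(2))^2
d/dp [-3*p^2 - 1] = -6*p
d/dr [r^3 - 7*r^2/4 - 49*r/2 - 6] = 3*r^2 - 7*r/2 - 49/2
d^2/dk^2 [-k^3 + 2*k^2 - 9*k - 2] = 4 - 6*k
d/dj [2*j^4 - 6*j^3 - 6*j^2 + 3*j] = 8*j^3 - 18*j^2 - 12*j + 3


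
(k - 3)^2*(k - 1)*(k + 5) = k^4 - 2*k^3 - 20*k^2 + 66*k - 45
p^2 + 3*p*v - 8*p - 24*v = (p - 8)*(p + 3*v)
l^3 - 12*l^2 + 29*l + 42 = (l - 7)*(l - 6)*(l + 1)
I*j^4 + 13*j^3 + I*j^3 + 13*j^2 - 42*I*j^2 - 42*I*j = j*(j - 7*I)*(j - 6*I)*(I*j + I)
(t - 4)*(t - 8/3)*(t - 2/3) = t^3 - 22*t^2/3 + 136*t/9 - 64/9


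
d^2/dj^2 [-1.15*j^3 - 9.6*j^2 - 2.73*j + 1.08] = -6.9*j - 19.2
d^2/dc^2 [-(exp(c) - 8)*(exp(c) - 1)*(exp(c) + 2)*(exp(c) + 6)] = (-16*exp(3*c) + 9*exp(2*c) + 208*exp(c) + 44)*exp(c)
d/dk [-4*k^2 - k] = -8*k - 1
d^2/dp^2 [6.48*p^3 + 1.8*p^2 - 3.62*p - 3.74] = 38.88*p + 3.6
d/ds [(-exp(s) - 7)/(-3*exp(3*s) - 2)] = (-9*(exp(s) + 7)*exp(2*s) + 3*exp(3*s) + 2)*exp(s)/(3*exp(3*s) + 2)^2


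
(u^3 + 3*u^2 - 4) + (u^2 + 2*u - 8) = u^3 + 4*u^2 + 2*u - 12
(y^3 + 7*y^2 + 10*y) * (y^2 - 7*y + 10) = y^5 - 29*y^3 + 100*y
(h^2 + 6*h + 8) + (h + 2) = h^2 + 7*h + 10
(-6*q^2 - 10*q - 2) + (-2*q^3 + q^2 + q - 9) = -2*q^3 - 5*q^2 - 9*q - 11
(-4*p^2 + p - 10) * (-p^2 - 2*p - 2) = 4*p^4 + 7*p^3 + 16*p^2 + 18*p + 20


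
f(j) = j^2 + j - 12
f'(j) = 2*j + 1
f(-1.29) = -11.63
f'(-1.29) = -1.58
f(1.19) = -9.39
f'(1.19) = 3.38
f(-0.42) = -12.24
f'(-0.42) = 0.16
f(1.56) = -8.01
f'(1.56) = 4.12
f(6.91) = 42.66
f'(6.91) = 14.82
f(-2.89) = -6.54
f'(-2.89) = -4.78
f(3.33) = 2.42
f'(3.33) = 7.66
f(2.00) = -6.00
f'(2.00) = 5.00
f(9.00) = 78.00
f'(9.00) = 19.00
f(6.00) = 30.00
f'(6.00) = 13.00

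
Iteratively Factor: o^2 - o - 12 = (o + 3)*(o - 4)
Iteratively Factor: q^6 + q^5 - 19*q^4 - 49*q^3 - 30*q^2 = (q + 1)*(q^5 - 19*q^3 - 30*q^2) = (q + 1)*(q + 3)*(q^4 - 3*q^3 - 10*q^2) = q*(q + 1)*(q + 3)*(q^3 - 3*q^2 - 10*q) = q*(q + 1)*(q + 2)*(q + 3)*(q^2 - 5*q) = q*(q - 5)*(q + 1)*(q + 2)*(q + 3)*(q)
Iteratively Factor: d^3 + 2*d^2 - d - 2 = (d + 2)*(d^2 - 1) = (d + 1)*(d + 2)*(d - 1)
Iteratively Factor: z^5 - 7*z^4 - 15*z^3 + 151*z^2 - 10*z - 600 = (z - 5)*(z^4 - 2*z^3 - 25*z^2 + 26*z + 120) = (z - 5)*(z + 2)*(z^3 - 4*z^2 - 17*z + 60) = (z - 5)*(z - 3)*(z + 2)*(z^2 - z - 20) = (z - 5)^2*(z - 3)*(z + 2)*(z + 4)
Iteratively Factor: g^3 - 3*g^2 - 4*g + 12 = (g - 3)*(g^2 - 4) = (g - 3)*(g + 2)*(g - 2)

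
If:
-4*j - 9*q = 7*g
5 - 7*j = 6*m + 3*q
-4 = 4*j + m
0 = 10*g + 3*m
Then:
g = -192/317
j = -477/317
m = 640/317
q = 1084/951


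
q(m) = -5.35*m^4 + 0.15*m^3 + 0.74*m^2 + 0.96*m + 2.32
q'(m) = -21.4*m^3 + 0.45*m^2 + 1.48*m + 0.96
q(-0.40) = 1.91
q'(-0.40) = 1.81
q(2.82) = -324.06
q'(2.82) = -471.20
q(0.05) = 2.37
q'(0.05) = 1.03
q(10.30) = -59960.10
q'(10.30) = -23320.41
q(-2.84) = -345.91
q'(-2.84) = 490.58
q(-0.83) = -0.59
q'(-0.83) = 12.28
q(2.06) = -87.59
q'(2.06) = -181.16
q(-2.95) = -403.10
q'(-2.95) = 549.90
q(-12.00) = -111099.44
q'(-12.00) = 37027.20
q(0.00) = 2.32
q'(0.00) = 0.96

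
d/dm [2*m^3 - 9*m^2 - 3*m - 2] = 6*m^2 - 18*m - 3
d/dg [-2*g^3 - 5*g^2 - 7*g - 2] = -6*g^2 - 10*g - 7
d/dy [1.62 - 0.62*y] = -0.620000000000000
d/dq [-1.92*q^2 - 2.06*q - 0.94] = -3.84*q - 2.06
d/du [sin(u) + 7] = cos(u)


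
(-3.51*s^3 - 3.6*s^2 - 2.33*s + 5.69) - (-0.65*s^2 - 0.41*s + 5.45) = -3.51*s^3 - 2.95*s^2 - 1.92*s + 0.24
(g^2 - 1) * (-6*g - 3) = -6*g^3 - 3*g^2 + 6*g + 3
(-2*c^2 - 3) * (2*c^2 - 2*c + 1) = -4*c^4 + 4*c^3 - 8*c^2 + 6*c - 3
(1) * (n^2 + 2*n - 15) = n^2 + 2*n - 15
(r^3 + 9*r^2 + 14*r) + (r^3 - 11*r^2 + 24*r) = 2*r^3 - 2*r^2 + 38*r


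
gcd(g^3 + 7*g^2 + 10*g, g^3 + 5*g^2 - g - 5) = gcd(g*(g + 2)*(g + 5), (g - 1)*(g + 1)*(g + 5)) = g + 5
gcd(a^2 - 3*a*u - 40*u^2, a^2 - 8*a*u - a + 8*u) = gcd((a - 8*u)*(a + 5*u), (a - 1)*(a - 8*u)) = -a + 8*u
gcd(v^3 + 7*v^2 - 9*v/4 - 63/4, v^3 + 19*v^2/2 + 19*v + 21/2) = v^2 + 17*v/2 + 21/2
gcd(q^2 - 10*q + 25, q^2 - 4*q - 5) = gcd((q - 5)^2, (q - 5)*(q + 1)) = q - 5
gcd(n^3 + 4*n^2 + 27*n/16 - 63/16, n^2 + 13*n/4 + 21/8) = n + 7/4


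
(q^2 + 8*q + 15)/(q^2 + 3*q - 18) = (q^2 + 8*q + 15)/(q^2 + 3*q - 18)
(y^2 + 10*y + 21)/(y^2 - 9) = (y + 7)/(y - 3)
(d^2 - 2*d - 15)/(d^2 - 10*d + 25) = (d + 3)/(d - 5)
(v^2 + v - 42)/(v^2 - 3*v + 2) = (v^2 + v - 42)/(v^2 - 3*v + 2)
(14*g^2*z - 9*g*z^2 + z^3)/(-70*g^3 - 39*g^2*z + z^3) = z*(-2*g + z)/(10*g^2 + 7*g*z + z^2)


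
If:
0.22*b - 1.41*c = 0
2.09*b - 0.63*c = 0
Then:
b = 0.00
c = 0.00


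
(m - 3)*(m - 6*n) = m^2 - 6*m*n - 3*m + 18*n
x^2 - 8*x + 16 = (x - 4)^2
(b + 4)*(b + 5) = b^2 + 9*b + 20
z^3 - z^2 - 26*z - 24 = (z - 6)*(z + 1)*(z + 4)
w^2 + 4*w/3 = w*(w + 4/3)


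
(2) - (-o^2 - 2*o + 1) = o^2 + 2*o + 1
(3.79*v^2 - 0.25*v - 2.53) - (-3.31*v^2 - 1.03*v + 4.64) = 7.1*v^2 + 0.78*v - 7.17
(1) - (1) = 0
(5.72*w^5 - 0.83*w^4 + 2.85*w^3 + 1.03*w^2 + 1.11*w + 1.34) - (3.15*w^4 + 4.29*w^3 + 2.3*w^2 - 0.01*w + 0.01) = 5.72*w^5 - 3.98*w^4 - 1.44*w^3 - 1.27*w^2 + 1.12*w + 1.33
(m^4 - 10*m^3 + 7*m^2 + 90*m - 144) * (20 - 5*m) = -5*m^5 + 70*m^4 - 235*m^3 - 310*m^2 + 2520*m - 2880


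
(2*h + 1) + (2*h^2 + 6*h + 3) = 2*h^2 + 8*h + 4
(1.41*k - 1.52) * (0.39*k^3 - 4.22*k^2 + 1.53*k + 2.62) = 0.5499*k^4 - 6.543*k^3 + 8.5717*k^2 + 1.3686*k - 3.9824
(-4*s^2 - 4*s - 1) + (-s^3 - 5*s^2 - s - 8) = -s^3 - 9*s^2 - 5*s - 9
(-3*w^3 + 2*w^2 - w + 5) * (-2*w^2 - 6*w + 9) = 6*w^5 + 14*w^4 - 37*w^3 + 14*w^2 - 39*w + 45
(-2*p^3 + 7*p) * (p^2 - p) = -2*p^5 + 2*p^4 + 7*p^3 - 7*p^2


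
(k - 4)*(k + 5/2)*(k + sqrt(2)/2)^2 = k^4 - 3*k^3/2 + sqrt(2)*k^3 - 19*k^2/2 - 3*sqrt(2)*k^2/2 - 10*sqrt(2)*k - 3*k/4 - 5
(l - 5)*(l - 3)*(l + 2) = l^3 - 6*l^2 - l + 30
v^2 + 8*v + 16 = (v + 4)^2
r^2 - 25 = (r - 5)*(r + 5)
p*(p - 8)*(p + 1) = p^3 - 7*p^2 - 8*p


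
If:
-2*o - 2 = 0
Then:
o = -1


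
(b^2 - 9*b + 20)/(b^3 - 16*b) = (b - 5)/(b*(b + 4))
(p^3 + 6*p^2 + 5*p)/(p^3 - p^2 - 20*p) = (p^2 + 6*p + 5)/(p^2 - p - 20)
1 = 1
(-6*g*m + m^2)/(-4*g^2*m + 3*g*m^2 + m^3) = (-6*g + m)/(-4*g^2 + 3*g*m + m^2)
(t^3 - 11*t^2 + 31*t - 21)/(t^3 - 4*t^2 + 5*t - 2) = (t^2 - 10*t + 21)/(t^2 - 3*t + 2)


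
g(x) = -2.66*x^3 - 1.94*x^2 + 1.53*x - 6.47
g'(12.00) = -1194.15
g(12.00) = -4863.95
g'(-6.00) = -262.47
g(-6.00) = 489.07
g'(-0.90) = -1.44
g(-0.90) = -7.48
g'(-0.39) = 1.83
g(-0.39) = -7.20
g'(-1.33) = -7.43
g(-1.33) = -5.68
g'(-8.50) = -542.04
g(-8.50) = 1473.93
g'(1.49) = -21.97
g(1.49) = -17.30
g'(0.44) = -1.72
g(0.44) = -6.40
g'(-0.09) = 1.81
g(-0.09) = -6.62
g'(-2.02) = -23.19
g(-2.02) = 4.45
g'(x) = -7.98*x^2 - 3.88*x + 1.53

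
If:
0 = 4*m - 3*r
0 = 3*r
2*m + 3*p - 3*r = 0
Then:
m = 0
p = 0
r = 0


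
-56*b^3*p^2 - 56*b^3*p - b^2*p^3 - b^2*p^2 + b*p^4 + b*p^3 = p*(-8*b + p)*(7*b + p)*(b*p + b)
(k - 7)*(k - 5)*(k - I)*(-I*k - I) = -I*k^4 - k^3 + 11*I*k^3 + 11*k^2 - 23*I*k^2 - 23*k - 35*I*k - 35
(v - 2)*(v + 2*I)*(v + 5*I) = v^3 - 2*v^2 + 7*I*v^2 - 10*v - 14*I*v + 20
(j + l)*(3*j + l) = 3*j^2 + 4*j*l + l^2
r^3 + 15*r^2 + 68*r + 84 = (r + 2)*(r + 6)*(r + 7)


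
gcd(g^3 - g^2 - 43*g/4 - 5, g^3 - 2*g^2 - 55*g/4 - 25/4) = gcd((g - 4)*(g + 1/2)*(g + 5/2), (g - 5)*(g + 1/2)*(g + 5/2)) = g^2 + 3*g + 5/4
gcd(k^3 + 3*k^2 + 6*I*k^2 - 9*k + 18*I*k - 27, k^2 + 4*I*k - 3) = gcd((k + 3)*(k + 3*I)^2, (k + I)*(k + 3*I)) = k + 3*I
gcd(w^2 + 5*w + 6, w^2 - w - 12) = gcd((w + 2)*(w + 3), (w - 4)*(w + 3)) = w + 3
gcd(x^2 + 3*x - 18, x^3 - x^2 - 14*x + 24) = x - 3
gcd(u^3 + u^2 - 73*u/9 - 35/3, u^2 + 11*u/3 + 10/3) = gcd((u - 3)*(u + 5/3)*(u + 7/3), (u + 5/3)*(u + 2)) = u + 5/3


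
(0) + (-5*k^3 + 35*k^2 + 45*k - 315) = -5*k^3 + 35*k^2 + 45*k - 315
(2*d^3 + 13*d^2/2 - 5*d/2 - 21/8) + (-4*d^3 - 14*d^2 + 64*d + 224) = -2*d^3 - 15*d^2/2 + 123*d/2 + 1771/8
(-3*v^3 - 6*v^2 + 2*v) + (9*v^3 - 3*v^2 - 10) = 6*v^3 - 9*v^2 + 2*v - 10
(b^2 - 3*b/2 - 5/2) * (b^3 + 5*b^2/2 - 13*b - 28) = b^5 + b^4 - 77*b^3/4 - 59*b^2/4 + 149*b/2 + 70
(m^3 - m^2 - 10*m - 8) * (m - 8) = m^4 - 9*m^3 - 2*m^2 + 72*m + 64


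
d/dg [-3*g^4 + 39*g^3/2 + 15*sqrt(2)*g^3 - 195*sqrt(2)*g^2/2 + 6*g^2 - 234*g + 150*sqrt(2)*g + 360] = -12*g^3 + 117*g^2/2 + 45*sqrt(2)*g^2 - 195*sqrt(2)*g + 12*g - 234 + 150*sqrt(2)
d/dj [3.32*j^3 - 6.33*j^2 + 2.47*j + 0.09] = 9.96*j^2 - 12.66*j + 2.47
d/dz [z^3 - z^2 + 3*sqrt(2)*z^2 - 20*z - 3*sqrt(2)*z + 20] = 3*z^2 - 2*z + 6*sqrt(2)*z - 20 - 3*sqrt(2)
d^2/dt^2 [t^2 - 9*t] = 2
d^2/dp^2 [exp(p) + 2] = exp(p)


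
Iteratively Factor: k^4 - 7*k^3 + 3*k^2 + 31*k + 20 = (k + 1)*(k^3 - 8*k^2 + 11*k + 20) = (k + 1)^2*(k^2 - 9*k + 20) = (k - 4)*(k + 1)^2*(k - 5)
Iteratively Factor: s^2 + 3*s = (s)*(s + 3)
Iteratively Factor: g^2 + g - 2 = (g + 2)*(g - 1)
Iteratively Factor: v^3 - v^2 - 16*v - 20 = (v + 2)*(v^2 - 3*v - 10) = (v - 5)*(v + 2)*(v + 2)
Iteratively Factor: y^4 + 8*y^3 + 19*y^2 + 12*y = (y)*(y^3 + 8*y^2 + 19*y + 12) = y*(y + 1)*(y^2 + 7*y + 12) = y*(y + 1)*(y + 3)*(y + 4)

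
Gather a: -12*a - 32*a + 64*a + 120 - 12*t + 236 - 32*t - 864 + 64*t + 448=20*a + 20*t - 60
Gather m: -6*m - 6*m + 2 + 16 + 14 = 32 - 12*m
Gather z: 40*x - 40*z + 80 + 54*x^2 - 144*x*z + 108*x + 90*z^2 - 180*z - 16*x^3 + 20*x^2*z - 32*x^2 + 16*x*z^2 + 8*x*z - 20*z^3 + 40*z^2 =-16*x^3 + 22*x^2 + 148*x - 20*z^3 + z^2*(16*x + 130) + z*(20*x^2 - 136*x - 220) + 80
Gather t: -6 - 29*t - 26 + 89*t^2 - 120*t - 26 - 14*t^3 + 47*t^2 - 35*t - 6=-14*t^3 + 136*t^2 - 184*t - 64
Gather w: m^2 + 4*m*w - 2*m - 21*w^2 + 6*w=m^2 - 2*m - 21*w^2 + w*(4*m + 6)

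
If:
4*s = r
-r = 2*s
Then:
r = 0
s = 0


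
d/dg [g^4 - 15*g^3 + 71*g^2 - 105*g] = 4*g^3 - 45*g^2 + 142*g - 105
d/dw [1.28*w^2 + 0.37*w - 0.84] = 2.56*w + 0.37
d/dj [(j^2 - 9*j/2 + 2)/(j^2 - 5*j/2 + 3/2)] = (8*j^2 - 4*j - 7)/(4*j^4 - 20*j^3 + 37*j^2 - 30*j + 9)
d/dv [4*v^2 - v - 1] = 8*v - 1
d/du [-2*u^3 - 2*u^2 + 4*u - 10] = -6*u^2 - 4*u + 4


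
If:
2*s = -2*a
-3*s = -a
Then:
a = 0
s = 0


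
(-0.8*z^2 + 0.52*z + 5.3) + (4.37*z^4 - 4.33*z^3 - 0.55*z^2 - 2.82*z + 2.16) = 4.37*z^4 - 4.33*z^3 - 1.35*z^2 - 2.3*z + 7.46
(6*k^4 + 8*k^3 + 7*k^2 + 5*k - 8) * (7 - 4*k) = -24*k^5 + 10*k^4 + 28*k^3 + 29*k^2 + 67*k - 56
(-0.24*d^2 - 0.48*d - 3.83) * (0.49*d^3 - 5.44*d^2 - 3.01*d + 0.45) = -0.1176*d^5 + 1.0704*d^4 + 1.4569*d^3 + 22.172*d^2 + 11.3123*d - 1.7235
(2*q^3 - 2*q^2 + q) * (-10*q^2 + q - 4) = -20*q^5 + 22*q^4 - 20*q^3 + 9*q^2 - 4*q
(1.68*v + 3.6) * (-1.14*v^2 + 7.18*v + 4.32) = -1.9152*v^3 + 7.9584*v^2 + 33.1056*v + 15.552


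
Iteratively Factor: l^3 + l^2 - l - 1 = (l + 1)*(l^2 - 1) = (l - 1)*(l + 1)*(l + 1)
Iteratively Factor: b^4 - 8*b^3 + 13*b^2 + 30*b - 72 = (b - 3)*(b^3 - 5*b^2 - 2*b + 24) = (b - 4)*(b - 3)*(b^2 - b - 6) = (b - 4)*(b - 3)*(b + 2)*(b - 3)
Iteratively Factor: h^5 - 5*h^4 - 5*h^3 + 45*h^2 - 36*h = (h - 1)*(h^4 - 4*h^3 - 9*h^2 + 36*h) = (h - 3)*(h - 1)*(h^3 - h^2 - 12*h) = h*(h - 3)*(h - 1)*(h^2 - h - 12) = h*(h - 3)*(h - 1)*(h + 3)*(h - 4)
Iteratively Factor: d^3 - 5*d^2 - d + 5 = (d - 5)*(d^2 - 1) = (d - 5)*(d - 1)*(d + 1)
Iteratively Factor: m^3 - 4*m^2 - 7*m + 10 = (m - 1)*(m^2 - 3*m - 10) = (m - 5)*(m - 1)*(m + 2)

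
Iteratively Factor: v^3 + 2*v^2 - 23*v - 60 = (v + 3)*(v^2 - v - 20) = (v - 5)*(v + 3)*(v + 4)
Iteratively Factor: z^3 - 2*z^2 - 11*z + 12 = (z + 3)*(z^2 - 5*z + 4) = (z - 1)*(z + 3)*(z - 4)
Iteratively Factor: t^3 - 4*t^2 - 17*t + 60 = (t - 3)*(t^2 - t - 20) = (t - 3)*(t + 4)*(t - 5)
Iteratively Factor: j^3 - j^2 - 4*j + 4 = (j + 2)*(j^2 - 3*j + 2) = (j - 2)*(j + 2)*(j - 1)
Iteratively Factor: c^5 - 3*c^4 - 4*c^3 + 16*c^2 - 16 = (c - 2)*(c^4 - c^3 - 6*c^2 + 4*c + 8) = (c - 2)*(c + 1)*(c^3 - 2*c^2 - 4*c + 8) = (c - 2)^2*(c + 1)*(c^2 - 4) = (c - 2)^3*(c + 1)*(c + 2)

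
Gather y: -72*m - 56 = -72*m - 56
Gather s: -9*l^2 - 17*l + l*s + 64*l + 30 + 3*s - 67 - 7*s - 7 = -9*l^2 + 47*l + s*(l - 4) - 44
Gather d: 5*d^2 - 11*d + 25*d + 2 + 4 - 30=5*d^2 + 14*d - 24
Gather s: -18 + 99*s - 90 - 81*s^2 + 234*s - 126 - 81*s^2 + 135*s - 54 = -162*s^2 + 468*s - 288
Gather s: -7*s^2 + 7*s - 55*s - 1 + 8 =-7*s^2 - 48*s + 7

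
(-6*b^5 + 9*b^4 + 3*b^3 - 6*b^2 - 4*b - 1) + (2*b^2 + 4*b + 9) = -6*b^5 + 9*b^4 + 3*b^3 - 4*b^2 + 8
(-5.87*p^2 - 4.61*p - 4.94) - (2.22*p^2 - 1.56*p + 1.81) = -8.09*p^2 - 3.05*p - 6.75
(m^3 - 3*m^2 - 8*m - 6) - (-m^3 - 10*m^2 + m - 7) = 2*m^3 + 7*m^2 - 9*m + 1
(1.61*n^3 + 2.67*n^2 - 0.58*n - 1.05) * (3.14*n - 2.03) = 5.0554*n^4 + 5.1155*n^3 - 7.2413*n^2 - 2.1196*n + 2.1315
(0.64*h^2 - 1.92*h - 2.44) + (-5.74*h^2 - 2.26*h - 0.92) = -5.1*h^2 - 4.18*h - 3.36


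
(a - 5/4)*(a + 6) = a^2 + 19*a/4 - 15/2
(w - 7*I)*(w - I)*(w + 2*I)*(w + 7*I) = w^4 + I*w^3 + 51*w^2 + 49*I*w + 98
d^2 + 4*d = d*(d + 4)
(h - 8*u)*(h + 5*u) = h^2 - 3*h*u - 40*u^2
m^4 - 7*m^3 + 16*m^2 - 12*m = m*(m - 3)*(m - 2)^2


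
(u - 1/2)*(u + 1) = u^2 + u/2 - 1/2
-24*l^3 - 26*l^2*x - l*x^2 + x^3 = (-6*l + x)*(l + x)*(4*l + x)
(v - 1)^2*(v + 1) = v^3 - v^2 - v + 1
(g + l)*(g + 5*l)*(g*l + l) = g^3*l + 6*g^2*l^2 + g^2*l + 5*g*l^3 + 6*g*l^2 + 5*l^3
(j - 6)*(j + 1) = j^2 - 5*j - 6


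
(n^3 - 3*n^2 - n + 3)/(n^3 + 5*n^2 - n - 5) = (n - 3)/(n + 5)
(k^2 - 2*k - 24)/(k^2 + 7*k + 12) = (k - 6)/(k + 3)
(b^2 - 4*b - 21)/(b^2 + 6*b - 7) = (b^2 - 4*b - 21)/(b^2 + 6*b - 7)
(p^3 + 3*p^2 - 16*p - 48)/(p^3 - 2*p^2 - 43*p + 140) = (p^2 + 7*p + 12)/(p^2 + 2*p - 35)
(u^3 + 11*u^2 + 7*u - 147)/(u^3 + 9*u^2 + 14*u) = (u^2 + 4*u - 21)/(u*(u + 2))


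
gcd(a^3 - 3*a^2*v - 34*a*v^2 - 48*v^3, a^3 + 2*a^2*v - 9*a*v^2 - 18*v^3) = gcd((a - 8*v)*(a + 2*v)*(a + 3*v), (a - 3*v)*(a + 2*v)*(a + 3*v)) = a^2 + 5*a*v + 6*v^2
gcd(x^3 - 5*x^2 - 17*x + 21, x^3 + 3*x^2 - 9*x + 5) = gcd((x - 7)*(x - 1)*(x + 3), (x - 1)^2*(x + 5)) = x - 1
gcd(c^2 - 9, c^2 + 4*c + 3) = c + 3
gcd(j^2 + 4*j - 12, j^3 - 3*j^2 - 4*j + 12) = j - 2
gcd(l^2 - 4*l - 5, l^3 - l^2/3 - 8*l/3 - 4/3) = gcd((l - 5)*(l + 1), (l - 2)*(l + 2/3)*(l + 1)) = l + 1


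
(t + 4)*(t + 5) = t^2 + 9*t + 20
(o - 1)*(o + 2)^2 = o^3 + 3*o^2 - 4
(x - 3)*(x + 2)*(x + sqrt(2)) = x^3 - x^2 + sqrt(2)*x^2 - 6*x - sqrt(2)*x - 6*sqrt(2)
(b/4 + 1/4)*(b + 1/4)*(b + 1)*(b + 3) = b^4/4 + 21*b^3/16 + 33*b^2/16 + 19*b/16 + 3/16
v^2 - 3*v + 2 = (v - 2)*(v - 1)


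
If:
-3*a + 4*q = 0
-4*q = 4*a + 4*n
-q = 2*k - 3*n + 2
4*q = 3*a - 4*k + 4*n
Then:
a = -4/5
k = 7/5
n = 7/5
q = -3/5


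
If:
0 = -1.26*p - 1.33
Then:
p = -1.06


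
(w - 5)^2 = w^2 - 10*w + 25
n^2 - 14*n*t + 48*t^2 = (n - 8*t)*(n - 6*t)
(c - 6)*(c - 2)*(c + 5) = c^3 - 3*c^2 - 28*c + 60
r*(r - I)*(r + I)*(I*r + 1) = I*r^4 + r^3 + I*r^2 + r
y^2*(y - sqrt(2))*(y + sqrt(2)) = y^4 - 2*y^2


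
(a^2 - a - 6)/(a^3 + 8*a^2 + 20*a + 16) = (a - 3)/(a^2 + 6*a + 8)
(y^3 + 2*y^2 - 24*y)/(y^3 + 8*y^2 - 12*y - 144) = y/(y + 6)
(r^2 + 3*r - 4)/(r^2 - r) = (r + 4)/r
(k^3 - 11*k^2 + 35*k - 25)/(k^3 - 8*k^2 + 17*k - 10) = (k - 5)/(k - 2)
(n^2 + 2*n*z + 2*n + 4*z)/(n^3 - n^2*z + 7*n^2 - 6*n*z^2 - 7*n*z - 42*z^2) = (-n - 2)/(-n^2 + 3*n*z - 7*n + 21*z)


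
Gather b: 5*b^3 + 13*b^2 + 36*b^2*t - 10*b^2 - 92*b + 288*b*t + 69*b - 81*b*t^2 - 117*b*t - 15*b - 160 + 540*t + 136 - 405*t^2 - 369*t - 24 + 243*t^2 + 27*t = 5*b^3 + b^2*(36*t + 3) + b*(-81*t^2 + 171*t - 38) - 162*t^2 + 198*t - 48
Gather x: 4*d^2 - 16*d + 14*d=4*d^2 - 2*d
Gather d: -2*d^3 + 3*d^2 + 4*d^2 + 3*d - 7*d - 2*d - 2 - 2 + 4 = -2*d^3 + 7*d^2 - 6*d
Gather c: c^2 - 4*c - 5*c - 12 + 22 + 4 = c^2 - 9*c + 14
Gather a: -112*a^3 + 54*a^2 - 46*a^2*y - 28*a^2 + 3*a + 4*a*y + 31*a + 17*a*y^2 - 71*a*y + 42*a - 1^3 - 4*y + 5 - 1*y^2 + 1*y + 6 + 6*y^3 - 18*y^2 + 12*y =-112*a^3 + a^2*(26 - 46*y) + a*(17*y^2 - 67*y + 76) + 6*y^3 - 19*y^2 + 9*y + 10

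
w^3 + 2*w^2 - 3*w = w*(w - 1)*(w + 3)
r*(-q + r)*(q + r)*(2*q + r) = -2*q^3*r - q^2*r^2 + 2*q*r^3 + r^4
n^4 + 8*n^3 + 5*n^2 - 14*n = n*(n - 1)*(n + 2)*(n + 7)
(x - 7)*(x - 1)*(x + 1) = x^3 - 7*x^2 - x + 7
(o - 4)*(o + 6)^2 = o^3 + 8*o^2 - 12*o - 144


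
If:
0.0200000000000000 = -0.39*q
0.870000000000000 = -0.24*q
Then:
No Solution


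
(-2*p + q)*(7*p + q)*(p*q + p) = -14*p^3*q - 14*p^3 + 5*p^2*q^2 + 5*p^2*q + p*q^3 + p*q^2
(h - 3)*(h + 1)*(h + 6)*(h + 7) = h^4 + 11*h^3 + 13*h^2 - 123*h - 126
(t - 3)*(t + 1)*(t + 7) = t^3 + 5*t^2 - 17*t - 21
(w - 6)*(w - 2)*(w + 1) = w^3 - 7*w^2 + 4*w + 12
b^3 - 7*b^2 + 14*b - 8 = (b - 4)*(b - 2)*(b - 1)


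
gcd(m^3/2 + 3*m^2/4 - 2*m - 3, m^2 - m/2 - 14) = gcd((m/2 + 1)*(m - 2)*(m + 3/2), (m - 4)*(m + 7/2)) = 1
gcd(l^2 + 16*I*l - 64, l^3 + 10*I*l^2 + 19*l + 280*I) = l + 8*I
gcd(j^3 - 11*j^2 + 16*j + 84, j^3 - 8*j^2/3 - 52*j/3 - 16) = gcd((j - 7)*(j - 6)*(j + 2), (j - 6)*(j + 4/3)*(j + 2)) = j^2 - 4*j - 12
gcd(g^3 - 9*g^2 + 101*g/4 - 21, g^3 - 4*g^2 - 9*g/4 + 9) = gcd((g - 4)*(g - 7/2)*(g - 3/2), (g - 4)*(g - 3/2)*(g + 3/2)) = g^2 - 11*g/2 + 6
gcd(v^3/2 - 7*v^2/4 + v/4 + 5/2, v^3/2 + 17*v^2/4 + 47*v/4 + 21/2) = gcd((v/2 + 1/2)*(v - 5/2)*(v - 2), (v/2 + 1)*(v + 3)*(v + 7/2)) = 1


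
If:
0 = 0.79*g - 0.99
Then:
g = 1.25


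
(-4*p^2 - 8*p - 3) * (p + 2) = -4*p^3 - 16*p^2 - 19*p - 6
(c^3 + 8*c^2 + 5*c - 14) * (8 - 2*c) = -2*c^4 - 8*c^3 + 54*c^2 + 68*c - 112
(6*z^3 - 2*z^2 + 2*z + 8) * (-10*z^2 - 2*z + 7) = -60*z^5 + 8*z^4 + 26*z^3 - 98*z^2 - 2*z + 56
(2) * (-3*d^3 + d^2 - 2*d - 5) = -6*d^3 + 2*d^2 - 4*d - 10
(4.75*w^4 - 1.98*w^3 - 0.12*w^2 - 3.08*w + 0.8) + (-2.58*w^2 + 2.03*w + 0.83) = 4.75*w^4 - 1.98*w^3 - 2.7*w^2 - 1.05*w + 1.63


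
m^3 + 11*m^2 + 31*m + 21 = (m + 1)*(m + 3)*(m + 7)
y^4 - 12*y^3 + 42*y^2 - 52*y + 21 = (y - 7)*(y - 3)*(y - 1)^2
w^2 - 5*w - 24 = (w - 8)*(w + 3)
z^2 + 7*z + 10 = (z + 2)*(z + 5)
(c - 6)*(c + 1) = c^2 - 5*c - 6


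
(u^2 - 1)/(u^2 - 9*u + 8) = (u + 1)/(u - 8)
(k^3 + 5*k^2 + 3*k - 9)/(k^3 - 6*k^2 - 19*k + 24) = (k + 3)/(k - 8)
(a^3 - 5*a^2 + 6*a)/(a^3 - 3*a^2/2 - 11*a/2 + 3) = 2*a*(a - 2)/(2*a^2 + 3*a - 2)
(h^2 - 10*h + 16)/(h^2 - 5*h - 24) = (h - 2)/(h + 3)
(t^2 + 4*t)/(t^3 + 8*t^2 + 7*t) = (t + 4)/(t^2 + 8*t + 7)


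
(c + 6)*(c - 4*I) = c^2 + 6*c - 4*I*c - 24*I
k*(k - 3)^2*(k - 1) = k^4 - 7*k^3 + 15*k^2 - 9*k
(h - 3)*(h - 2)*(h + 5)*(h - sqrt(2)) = h^4 - sqrt(2)*h^3 - 19*h^2 + 19*sqrt(2)*h + 30*h - 30*sqrt(2)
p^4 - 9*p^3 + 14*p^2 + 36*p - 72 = (p - 6)*(p - 3)*(p - 2)*(p + 2)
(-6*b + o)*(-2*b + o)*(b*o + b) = 12*b^3*o + 12*b^3 - 8*b^2*o^2 - 8*b^2*o + b*o^3 + b*o^2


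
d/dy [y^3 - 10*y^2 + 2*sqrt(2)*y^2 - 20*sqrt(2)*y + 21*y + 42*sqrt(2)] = 3*y^2 - 20*y + 4*sqrt(2)*y - 20*sqrt(2) + 21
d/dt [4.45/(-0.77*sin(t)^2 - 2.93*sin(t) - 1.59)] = (6.853*sin(t) + 13.0385)*cos(t)/(0.77*sin(t)^2 + 2.93*sin(t) + 1.59)^2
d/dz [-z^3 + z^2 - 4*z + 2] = -3*z^2 + 2*z - 4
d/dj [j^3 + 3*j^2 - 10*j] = 3*j^2 + 6*j - 10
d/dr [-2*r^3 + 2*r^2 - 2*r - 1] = -6*r^2 + 4*r - 2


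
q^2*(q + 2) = q^3 + 2*q^2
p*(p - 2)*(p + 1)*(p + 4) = p^4 + 3*p^3 - 6*p^2 - 8*p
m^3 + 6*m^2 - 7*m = m*(m - 1)*(m + 7)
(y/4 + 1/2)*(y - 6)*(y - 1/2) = y^3/4 - 9*y^2/8 - 5*y/2 + 3/2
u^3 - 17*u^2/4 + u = u*(u - 4)*(u - 1/4)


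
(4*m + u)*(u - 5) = 4*m*u - 20*m + u^2 - 5*u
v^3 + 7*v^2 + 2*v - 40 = (v - 2)*(v + 4)*(v + 5)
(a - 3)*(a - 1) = a^2 - 4*a + 3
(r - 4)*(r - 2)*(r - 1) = r^3 - 7*r^2 + 14*r - 8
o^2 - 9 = (o - 3)*(o + 3)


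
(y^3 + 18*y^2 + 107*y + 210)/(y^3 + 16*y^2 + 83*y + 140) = (y + 6)/(y + 4)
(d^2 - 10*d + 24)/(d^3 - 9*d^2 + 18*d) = (d - 4)/(d*(d - 3))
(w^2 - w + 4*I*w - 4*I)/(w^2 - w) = (w + 4*I)/w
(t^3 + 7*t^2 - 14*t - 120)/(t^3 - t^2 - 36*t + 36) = (t^2 + t - 20)/(t^2 - 7*t + 6)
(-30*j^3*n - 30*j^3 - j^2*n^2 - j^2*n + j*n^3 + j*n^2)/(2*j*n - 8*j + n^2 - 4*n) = j*(-30*j^2*n - 30*j^2 - j*n^2 - j*n + n^3 + n^2)/(2*j*n - 8*j + n^2 - 4*n)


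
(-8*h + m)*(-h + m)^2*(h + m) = -8*h^4 + 9*h^3*m + 7*h^2*m^2 - 9*h*m^3 + m^4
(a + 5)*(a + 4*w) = a^2 + 4*a*w + 5*a + 20*w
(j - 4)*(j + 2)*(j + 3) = j^3 + j^2 - 14*j - 24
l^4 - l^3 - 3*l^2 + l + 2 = (l - 2)*(l - 1)*(l + 1)^2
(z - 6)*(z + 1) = z^2 - 5*z - 6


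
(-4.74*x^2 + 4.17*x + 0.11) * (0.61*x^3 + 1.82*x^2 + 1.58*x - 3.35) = -2.8914*x^5 - 6.0831*x^4 + 0.1673*x^3 + 22.6678*x^2 - 13.7957*x - 0.3685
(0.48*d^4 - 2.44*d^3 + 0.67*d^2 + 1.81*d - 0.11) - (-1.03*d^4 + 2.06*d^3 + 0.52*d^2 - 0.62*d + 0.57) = 1.51*d^4 - 4.5*d^3 + 0.15*d^2 + 2.43*d - 0.68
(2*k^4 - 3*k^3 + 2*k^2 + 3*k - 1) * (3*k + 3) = 6*k^5 - 3*k^4 - 3*k^3 + 15*k^2 + 6*k - 3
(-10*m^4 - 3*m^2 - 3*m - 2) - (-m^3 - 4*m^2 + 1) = -10*m^4 + m^3 + m^2 - 3*m - 3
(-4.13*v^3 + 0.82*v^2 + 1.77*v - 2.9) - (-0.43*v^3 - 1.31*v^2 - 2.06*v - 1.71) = -3.7*v^3 + 2.13*v^2 + 3.83*v - 1.19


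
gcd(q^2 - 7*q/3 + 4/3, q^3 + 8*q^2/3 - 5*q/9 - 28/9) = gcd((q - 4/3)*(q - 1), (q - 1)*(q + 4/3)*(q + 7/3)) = q - 1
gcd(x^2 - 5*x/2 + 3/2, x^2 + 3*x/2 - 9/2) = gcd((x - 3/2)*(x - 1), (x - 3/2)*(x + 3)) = x - 3/2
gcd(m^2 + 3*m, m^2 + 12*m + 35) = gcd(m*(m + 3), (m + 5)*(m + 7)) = 1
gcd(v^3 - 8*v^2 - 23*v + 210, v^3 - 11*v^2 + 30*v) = v - 6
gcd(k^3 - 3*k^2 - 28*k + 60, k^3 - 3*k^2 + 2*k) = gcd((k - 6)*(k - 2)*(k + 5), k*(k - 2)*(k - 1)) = k - 2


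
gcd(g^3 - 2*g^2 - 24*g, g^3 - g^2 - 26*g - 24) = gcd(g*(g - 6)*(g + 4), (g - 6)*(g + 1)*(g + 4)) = g^2 - 2*g - 24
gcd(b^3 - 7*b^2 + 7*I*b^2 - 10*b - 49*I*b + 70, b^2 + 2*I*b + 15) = b + 5*I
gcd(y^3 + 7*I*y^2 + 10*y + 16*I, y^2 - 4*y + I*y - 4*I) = y + I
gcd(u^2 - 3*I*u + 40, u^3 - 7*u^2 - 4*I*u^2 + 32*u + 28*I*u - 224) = u - 8*I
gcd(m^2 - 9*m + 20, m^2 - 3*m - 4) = m - 4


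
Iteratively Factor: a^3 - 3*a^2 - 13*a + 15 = (a + 3)*(a^2 - 6*a + 5) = (a - 5)*(a + 3)*(a - 1)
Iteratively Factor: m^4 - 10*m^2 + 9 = (m + 1)*(m^3 - m^2 - 9*m + 9) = (m + 1)*(m + 3)*(m^2 - 4*m + 3) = (m - 1)*(m + 1)*(m + 3)*(m - 3)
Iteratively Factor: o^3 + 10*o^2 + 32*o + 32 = (o + 4)*(o^2 + 6*o + 8) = (o + 4)^2*(o + 2)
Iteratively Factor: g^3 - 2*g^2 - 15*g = (g)*(g^2 - 2*g - 15) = g*(g + 3)*(g - 5)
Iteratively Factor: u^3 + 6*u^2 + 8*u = (u)*(u^2 + 6*u + 8) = u*(u + 4)*(u + 2)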